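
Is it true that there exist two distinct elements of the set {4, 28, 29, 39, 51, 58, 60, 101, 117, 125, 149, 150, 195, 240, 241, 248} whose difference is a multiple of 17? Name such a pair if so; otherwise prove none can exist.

Two integers differ by a multiple of 17 exactly when they have the same residue mod 17. The residues are 4↦4, 28↦11, 29↦12, 39↦5, 51↦0, 58↦7, 60↦9, 101↦16, 117↦15, 125↦6, 149↦13, 150↦14, 195↦8, 240↦2, 241↦3, 248↦10.
These 16 residues are pairwise different, hence no difference of two elements is divisible by 17.

There is no such pair.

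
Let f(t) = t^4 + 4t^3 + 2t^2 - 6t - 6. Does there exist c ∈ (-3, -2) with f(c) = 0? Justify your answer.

f(-3) = 3 and f(-2) = -2, which have opposite signs.
f is continuous everywhere (it is a polynomial), in particular on [-3, -2].
The Intermediate Value Theorem then guarantees some c ∈ (-3, -2) with f(c) = 0.

Yes, such a c exists.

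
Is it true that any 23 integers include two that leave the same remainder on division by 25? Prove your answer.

No, the set {43, 44, 45, 46, 47, 48, 49, 50, 51, 52, 53, 54, 55, 56, 57, 58, 59, 60, 61, 62, 63, 64, 65} is a counterexample.

Consider the 23 integers 43, 44, …, 65. They lie in distinct residue classes modulo 25, since 23 ≤ 25.
Hence this collection has no pair with equal remainders mod 25, disproving the claim.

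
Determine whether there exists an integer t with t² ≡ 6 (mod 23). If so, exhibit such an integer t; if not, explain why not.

Take t = 11. Then 11² = 121 = 5·23 + 6, so 11² ≡ 6 (mod 23).

t = 11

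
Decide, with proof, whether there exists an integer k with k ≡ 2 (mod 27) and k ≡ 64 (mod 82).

gcd(27, 82) = 1, so the Chinese Remainder Theorem guarantees exactly one residue class mod 2214 satisfying both.
Write k = 2 + 27t and require 2 + 27t ≡ 64 (mod 82), i.e. 27t ≡ 62 (mod 82).
Invert 27 mod 82 by the Euclidean algorithm: 82 = 3·27 + 1, 27 = 27·1 + 0; back-substituting, 1 = 82 − 3·27. Hence 27·(-3) ≡ 1, so 27⁻¹ ≡ -3 ≡ 79 (mod 82).
Therefore t ≡ 79·62 = 4898 ≡ 60 (mod 82).
With t = 60: k = 2 + 27·60 = 1622.
Verify: 1622 = 60·27 + 2 and 1622 = 19·82 + 64. ✓

k = 1622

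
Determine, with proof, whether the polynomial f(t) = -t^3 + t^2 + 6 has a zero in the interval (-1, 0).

f(-1) = 8 and f(0) = 6, both positive, so a sign-change argument is unavailable; we show f keeps this sign on the whole interval.
Shift to the endpoint 0: with t = −u (0 < u < 1), one computes f(−u) = u^3 + u^2 + 6.
All 3 nonzero coefficients of this polynomial in u are positive; hence for u > 0 the value is a sum of positive terms (the constant 6 among them).
So f is strictly positive on (-1, 0); no root exists in the interval.

No such root exists.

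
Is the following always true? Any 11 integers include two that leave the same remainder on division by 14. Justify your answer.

No, the set {63, 64, 65, 66, 67, 68, 69, 70, 71, 72, 73} is a counterexample.

Take the 11 consecutive integers 63, 64, …, 73: their residues mod 14 are all distinct because 11 ≤ 14.
So no two of them leave the same remainder on division by 14; the claim fails for this set.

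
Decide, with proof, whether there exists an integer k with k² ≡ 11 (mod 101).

101 is prime, so by Euler's criterion 11 is a square mod 101 iff 11^((101−1)/2) = 11^50 ≡ 1 (mod 101).
Squaring successively (mod 101): 11^2 = 121 ≡ 20; 11^4 ≡ 20² = 400 ≡ 97; 11^8 ≡ 97² = 9409 ≡ 16; 11^16 ≡ 16² = 256 ≡ 54; 11^32 ≡ 54² = 2916 ≡ 88.
Since 50 = 32 + 16 + 2, 11^50 ≡ 88 · 54 · 20; multiplying out mod 101: 88·54 = 4752 ≡ 5, then 5·20 = 100 ≡ 100. Thus 11^50 ≡ 100 ≡ −1 (mod 101).
By Euler's criterion 11 is a quadratic non-residue mod 101: no k satisfies k² ≡ 11 (mod 101).

There is no such integer.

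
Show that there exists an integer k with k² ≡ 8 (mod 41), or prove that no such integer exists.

k = 34 works: 34² = 1156, and 1156 − 8 = 1148 = 28·41.

k = 34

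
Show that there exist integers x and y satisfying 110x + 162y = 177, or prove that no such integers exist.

gcd(110, 162) = 2, so every integer of the form 110x + 162y is a multiple of 2.
However 177 leaves remainder 1 on division by 2.
Therefore 110x + 162y = 177 has no solution in integers.

No such integers exist.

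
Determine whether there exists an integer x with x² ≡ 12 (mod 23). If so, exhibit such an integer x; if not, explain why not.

x = 9

x = 9 works: 9² = 81, and 81 − 12 = 69 = 3·23.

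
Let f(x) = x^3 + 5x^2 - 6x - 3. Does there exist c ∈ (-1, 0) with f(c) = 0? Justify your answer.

Such a root exists.

f(-1) = 7 and f(0) = -3, which have opposite signs.
f is continuous everywhere (it is a polynomial), in particular on [-1, 0].
By the Intermediate Value Theorem, f takes the value 0 somewhere in the open interval.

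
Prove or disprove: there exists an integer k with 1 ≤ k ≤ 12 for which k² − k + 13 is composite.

At k = 12: 12² − 12 + 13 = 145 = 5·29, which is composite.

k = 12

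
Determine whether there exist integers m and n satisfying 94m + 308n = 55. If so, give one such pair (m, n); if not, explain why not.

No, no such integers exist.

Both 94 and 308 are divisible by gcd(94, 308) = 2, hence so is any combination 94m + 308n.
However 55 leaves remainder 1 on division by 2.
So the equation is unsolvable over ℤ.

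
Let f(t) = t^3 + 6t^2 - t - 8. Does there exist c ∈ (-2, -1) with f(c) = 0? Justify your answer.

Such a root exists.

f(-2) = 10 and f(-1) = -2, which have opposite signs.
As a polynomial, f is continuous on every closed interval.
By the Intermediate Value Theorem, f takes the value 0 somewhere in the open interval.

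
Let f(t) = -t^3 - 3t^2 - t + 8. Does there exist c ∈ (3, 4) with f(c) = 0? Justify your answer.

The endpoint values f(3) = -49 and f(4) = -108 are both negative. Claim: f(t) < 0 for every t in (3, 4).
Substitute t = 3 + u, where 0 < u < 1 on the interval. Expanding, f(3 + u) = -u^3 - 12u^2 - 46u - 49.
All 4 nonzero coefficients of this polynomial in u are negative; hence for u > 0 the value is a sum of negative terms (the constant -49 among them).
Therefore f(t) < 0 throughout (3, 4), and f has no zero there.

No.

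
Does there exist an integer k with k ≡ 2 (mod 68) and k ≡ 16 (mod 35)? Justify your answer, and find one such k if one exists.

The moduli 68 and 35 are coprime, so by the Chinese Remainder Theorem a unique solution modulo 2380 exists.
Any solution of the first congruence is k = 2 + 68t; substituting into the second, 68t ≡ 16 − 2 ≡ 14 (mod 35).
68 ≡ 33 (mod 35), so this reads 33t ≡ 14 (mod 35). Invert 33 mod 35 by the Euclidean algorithm: 35 = 1·33 + 2, 33 = 16·2 + 1, 2 = 2·1 + 0; back-substituting, 1 = 33 − 16·2 = 33 − 16·(35 − 1·33) = −16·35 + 17·33. Hence 33·17 ≡ 1, so 33⁻¹ ≡ 17 (mod 35).
Therefore t ≡ 17·14 = 238 ≡ 28 (mod 35).
Taking t = 28 gives k = 2 + 68·28 = 1906.
Indeed 1906 ≡ 2 (mod 68) and 1906 ≡ 16 (mod 35).

k = 1906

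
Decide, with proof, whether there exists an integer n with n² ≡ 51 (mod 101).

No, no such integer exists.

Apply Euler's criterion with the prime 101: 51 is a quadratic residue iff 51^50 ≡ 1 (mod 101), and a non-residue iff it is ≡ −1.
Squaring successively (mod 101): 51^2 = 2601 ≡ 76; 51^4 ≡ 76² = 5776 ≡ 19; 51^8 ≡ 19² = 361 ≡ 58; 51^16 ≡ 58² = 3364 ≡ 31; 51^32 ≡ 31² = 961 ≡ 52.
Since 50 = 32 + 16 + 2, 51^50 ≡ 52 · 31 · 76; multiplying out mod 101: 52·31 = 1612 ≡ 97, then 97·76 = 7372 ≡ 100. Thus 51^50 ≡ 100 ≡ −1 (mod 101).
The value −1 means 51 is a non-residue modulo 101, so n² ≡ 51 (mod 101) is impossible.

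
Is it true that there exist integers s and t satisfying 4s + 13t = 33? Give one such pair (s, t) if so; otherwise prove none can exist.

Since gcd(4, 13) = 1, every integer is an integer combination of 4 and 13.
Dividing repeatedly: 13 = 3·4 + 1, 4 = 4·1 + 0.
Back-substituting, 1 = 13 − 3·4; that is, 4·(-3) + 13·1 = 1.
Times 33: 4·(-99) + 13·33 = 33, so (-99, 33) solves it.
The general solution is s = -99 + 13k, t = 33 − 4k; taking k = 8 gives the smaller pair s = 5, t = 1.
Check: 4·5 + 13·1 = 20 + 13 = 33. ✓

s = 5, t = 1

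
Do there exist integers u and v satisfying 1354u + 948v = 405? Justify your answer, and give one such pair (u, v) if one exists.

gcd(1354, 948) = 2, so every integer of the form 1354u + 948v is a multiple of 2.
But 405 is not a multiple of 2 (it leaves remainder 1).
So the equation is unsolvable over ℤ.

There are no such integers.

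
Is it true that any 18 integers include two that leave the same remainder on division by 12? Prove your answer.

There are exactly 12 possible remainders on division by 12.
With 18 integers and only 12 classes, the pigeonhole principle forces two of them, say a and b, into the same class.
That is, a and b leave the same remainder on division by 12, as claimed.

Yes, this is always true.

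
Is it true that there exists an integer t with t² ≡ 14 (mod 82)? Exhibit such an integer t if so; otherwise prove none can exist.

No such integer exists.

Reduce modulo the prime factor 41 of 82: any solution would satisfy t² ≡ 14 (mod 41).
Apply Euler's criterion with the prime 41: 14 is a quadratic residue iff 14^20 ≡ 1 (mod 41), and a non-residue iff it is ≡ −1.
Squaring successively (mod 41): 14^2 = 196 ≡ 32; 14^4 ≡ 32² = 1024 ≡ 40; 14^8 ≡ 40² = 1600 ≡ 1; 14^16 ≡ 1² = 1 ≡ 1.
Since 20 = 16 + 4, 14^20 ≡ 1 · 40; multiplying out mod 41: 1·40 = 40 ≡ 40. Thus 14^20 ≡ 40 ≡ −1 (mod 41).
By Euler's criterion 14 is a quadratic non-residue mod 41: no t satisfies t² ≡ 14 (mod 41).
So 14 is not a square mod 41, and hence 14 is not a square mod 82.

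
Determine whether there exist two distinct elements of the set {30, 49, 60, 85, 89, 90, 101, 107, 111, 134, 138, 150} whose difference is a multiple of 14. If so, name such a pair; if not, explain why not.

There is no such pair.

Two integers differ by a multiple of 14 exactly when they have the same residue mod 14. The residues are 30↦2, 49↦7, 60↦4, 85↦1, 89↦5, 90↦6, 101↦3, 107↦9, 111↦13, 134↦8, 138↦12, 150↦10.
All 12 residues are distinct, so no two elements differ by a multiple of 14.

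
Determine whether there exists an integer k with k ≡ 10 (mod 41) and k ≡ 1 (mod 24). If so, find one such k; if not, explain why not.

The moduli 41 and 24 are coprime, so by the Chinese Remainder Theorem a unique solution modulo 984 exists.
Any solution of the first congruence is k = 10 + 41t; substituting into the second, 41t ≡ 1 − 10 ≡ 15 (mod 24).
41 ≡ 17 (mod 24), so this reads 17t ≡ 15 (mod 24). Invert 17 mod 24 by the Euclidean algorithm: 24 = 1·17 + 7, 17 = 2·7 + 3, 7 = 2·3 + 1, 3 = 3·1 + 0; back-substituting, 1 = 7 − 2·3 = 7 − 2·(17 − 2·7) = −2·17 + 5·7 = −2·17 + 5·(24 − 1·17) = 5·24 − 7·17. Hence 17·(-7) ≡ 1, so 17⁻¹ ≡ -7 ≡ 17 (mod 24).
Therefore t ≡ 17·15 = 255 ≡ 15 (mod 24).
With t = 15: k = 10 + 41·15 = 625.
Check: 625 mod 41 = 10, 625 mod 24 = 1. ✓

k = 625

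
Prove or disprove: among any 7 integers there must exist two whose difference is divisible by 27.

No, the set {132, 133, 134, 135, 136, 137, 138} is a counterexample.

Take the 7 consecutive integers 132, 133, …, 138: their residues mod 27 are all distinct because 7 ≤ 27.
Any two of them differ by at most 6 < 27 and by at least 1, so no difference is a multiple of 27.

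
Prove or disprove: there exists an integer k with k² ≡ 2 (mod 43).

Apply Euler's criterion with the prime 43: 2 is a quadratic residue iff 2^21 ≡ 1 (mod 43), and a non-residue iff it is ≡ −1.
Squaring successively (mod 43): 2^2 = 4 ≡ 4; 2^4 ≡ 4² = 16 ≡ 16; 2^8 ≡ 16² = 256 ≡ 41; 2^16 ≡ 41² = 1681 ≡ 4.
Since 21 = 16 + 4 + 1, 2^21 ≡ 4 · 16 · 2; multiplying out mod 43: 4·16 = 64 ≡ 21, then 21·2 = 42 ≡ 42. Thus 2^21 ≡ 42 ≡ −1 (mod 43).
The value −1 means 2 is a non-residue modulo 43, so k² ≡ 2 (mod 43) is impossible.

There is no such integer.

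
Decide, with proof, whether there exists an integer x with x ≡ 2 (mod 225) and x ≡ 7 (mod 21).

gcd(225, 21) = 3. If x ≡ 2 (mod 225) and x ≡ 7 (mod 21), then x ≡ 2 (mod 3) and x ≡ 7 (mod 3).
But 2 mod 3 = 2 while 7 mod 3 = 1, a contradiction.
Therefore no such x exists.

No, no such integer exists.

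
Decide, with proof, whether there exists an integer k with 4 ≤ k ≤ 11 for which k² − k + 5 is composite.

At k = 10: 10² − 10 + 5 = 95 = 5·19, which is composite.

k = 10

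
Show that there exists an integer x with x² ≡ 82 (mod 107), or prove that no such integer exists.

No such integer exists.

Apply Euler's criterion with the prime 107: 82 is a quadratic residue iff 82^53 ≡ 1 (mod 107), and a non-residue iff it is ≡ −1.
Squaring successively (mod 107): 82^2 = 6724 ≡ 90; 82^4 ≡ 90² = 8100 ≡ 75; 82^8 ≡ 75² = 5625 ≡ 61; 82^16 ≡ 61² = 3721 ≡ 83; 82^32 ≡ 83² = 6889 ≡ 41.
Since 53 = 32 + 16 + 4 + 1, 82^53 ≡ 41 · 83 · 75 · 82; multiplying out mod 107: 41·83 = 3403 ≡ 86, then 86·75 = 6450 ≡ 30, then 30·82 = 2460 ≡ 106. Thus 82^53 ≡ 106 ≡ −1 (mod 107).
By Euler's criterion 82 is a quadratic non-residue mod 107: no x satisfies x² ≡ 82 (mod 107).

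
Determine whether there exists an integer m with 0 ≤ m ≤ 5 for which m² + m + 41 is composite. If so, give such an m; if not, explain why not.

There is no such integer m in that range.

The values for m = 0, 1, …, 5 are 41, 43, 47, 53, 61, 71, and each of these is prime.
So no value in the range makes the expression composite.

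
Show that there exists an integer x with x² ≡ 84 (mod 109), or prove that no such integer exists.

x = 53

Take x = 53. Then 53² = 2809 = 25·109 + 84, so 53² ≡ 84 (mod 109).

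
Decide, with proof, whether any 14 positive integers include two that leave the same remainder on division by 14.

No; for instance {11, 12, 13, 14, 15, 16, 17, 18, 19, 20, 21, 22, 23, 24} is a counterexample.

Take the 14 consecutive integers 11, 12, …, 24: their residues mod 14 are all distinct because 14 ≤ 14.
So no two of them leave the same remainder on division by 14; the claim fails for this set.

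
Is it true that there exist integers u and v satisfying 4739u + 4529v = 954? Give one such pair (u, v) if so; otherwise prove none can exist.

No such integers exist.

Both 4739 and 4529 are divisible by gcd(4739, 4529) = 7, hence so is any combination 4739u + 4529v.
But 954 is not a multiple of 7 (it leaves remainder 2).
Hence no integers u, v satisfy the equation.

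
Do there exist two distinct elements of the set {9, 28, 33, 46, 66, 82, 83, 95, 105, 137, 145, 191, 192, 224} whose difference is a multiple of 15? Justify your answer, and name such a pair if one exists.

Residues mod 15: 9↦9, 28↦13, 33↦3, 46↦1, 66↦6, 82↦7, 83↦8, 95↦5, 105↦0, 137↦2, 145↦10, 191↦11, 192↦12, 224↦14.
No residue repeats among the 14 elements, so no pair has difference ≡ 0 (mod 15).

There is no such pair.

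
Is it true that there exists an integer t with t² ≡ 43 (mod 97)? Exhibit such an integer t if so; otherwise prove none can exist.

Take t = 25. Then 25² = 625 = 6·97 + 43, so 25² ≡ 43 (mod 97).

t = 25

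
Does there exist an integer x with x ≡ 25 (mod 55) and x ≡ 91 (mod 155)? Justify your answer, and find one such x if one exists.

No such integer exists.

gcd(55, 155) = 5. If x ≡ 25 (mod 55) and x ≡ 91 (mod 155), then x ≡ 25 (mod 5) and x ≡ 91 (mod 5).
These are incompatible: 25 − 91 = -66 is not divisible by 5.
So no integer satisfies both congruences.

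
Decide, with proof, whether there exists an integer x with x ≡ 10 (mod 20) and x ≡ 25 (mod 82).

Both moduli are multiples of 2 = gcd(20, 82), so any solution would satisfy x ≡ 10 and x ≡ 25 modulo 2 simultaneously.
These are incompatible: 10 − 25 = -15 is not divisible by 2.
So no integer satisfies both congruences.

No, no such integer exists.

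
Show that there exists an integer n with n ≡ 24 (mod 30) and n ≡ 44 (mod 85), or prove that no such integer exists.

n = 384

Here gcd(30, 85) = 5, and both 24 and 44 leave remainder 4 mod 5, so the system is consistent.
Put n = 24 + 30t, so we need 30t ≡ 20 (mod 85), equivalently (divide by 5) 6t ≡ 4 (mod 17).
To invert 6 modulo 17: 17 = 2·6 + 5, 6 = 1·5 + 1, 5 = 5·1 + 0, and unwinding, 1 = 6 − 1·5 = 6 − (17 − 2·6) = −17 + 3·6. Thus 6⁻¹ ≡ 3 (mod 17).
Therefore t ≡ 3·4 = 12 (mod 17).
Then n = 24 + 30·12 = 384.
Verify: 384 = 12·30 + 24 and 384 = 4·85 + 44. ✓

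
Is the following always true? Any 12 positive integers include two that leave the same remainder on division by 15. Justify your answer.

No; for instance {67, 68, 69, 70, 71, 72, 73, 74, 75, 76, 77, 78} is a counterexample.

Try 12 consecutive integers, 67, 68, …, 78. Their remainders mod 15 are 7, 8, 9, 10, 11, 12, 13, 14, 0, 1, 2, 3 — pairwise different, as any 12 ≤ 15 consecutive integers have distinct residues.
So no two of them leave the same remainder on division by 15; the claim fails for this set.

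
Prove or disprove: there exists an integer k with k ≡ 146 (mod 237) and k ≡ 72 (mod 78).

Reduce both congruences modulo 3, which divides 237 and 78: they say k ≡ 146 (mod 3) and k ≡ 72 (mod 3).
But 146 mod 3 = 2 while 72 mod 3 = 0, a contradiction.
Therefore no such k exists.

There is no such integer.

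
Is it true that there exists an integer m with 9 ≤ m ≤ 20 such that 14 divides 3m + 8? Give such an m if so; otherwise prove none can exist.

m = 16

m = 16 works, since 3·16 + 8 = 56 = 4·14.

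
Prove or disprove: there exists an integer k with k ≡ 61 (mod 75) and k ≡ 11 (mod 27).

gcd(75, 27) = 3. If k ≡ 61 (mod 75) and k ≡ 11 (mod 27), then k ≡ 61 (mod 3) and k ≡ 11 (mod 3).
These are incompatible: 61 − 11 = 50 is not divisible by 3.
Therefore no such k exists.

No, no such integer exists.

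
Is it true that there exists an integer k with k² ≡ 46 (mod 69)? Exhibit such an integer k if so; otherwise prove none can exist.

k = 23

k = 23 works: 23² = 529, and 529 − 46 = 483 = 7·69.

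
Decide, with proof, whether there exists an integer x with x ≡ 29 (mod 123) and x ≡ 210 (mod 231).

There is no such integer.

Both moduli are multiples of 3 = gcd(123, 231), so any solution would satisfy x ≡ 29 and x ≡ 210 modulo 3 simultaneously.
But 29 mod 3 = 2 while 210 mod 3 = 0, a contradiction.
Therefore no such x exists.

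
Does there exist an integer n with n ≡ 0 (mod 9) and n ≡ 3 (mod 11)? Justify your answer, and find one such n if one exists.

n = 36

gcd(9, 11) = 1, so the Chinese Remainder Theorem guarantees exactly one residue class mod 99 satisfying both.
Any solution of the first congruence is n = 0 + 9t; substituting into the second, 9t ≡ 3 − 0 ≡ 3 (mod 11).
Invert 9 mod 11 by the Euclidean algorithm: 11 = 1·9 + 2, 9 = 4·2 + 1, 2 = 2·1 + 0; back-substituting, 1 = 9 − 4·2 = 9 − 4·(11 − 1·9) = −4·11 + 5·9. Hence 9·5 ≡ 1, so 9⁻¹ ≡ 5 (mod 11).
Multiplying by 5: t ≡ 5·3 = 15 ≡ 4 (mod 11).
Taking t = 4 gives n = 0 + 9·4 = 36.
Check: 36 mod 9 = 0, 36 mod 11 = 3. ✓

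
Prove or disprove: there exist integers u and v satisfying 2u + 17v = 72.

u = 2, v = 4

2 and 17 are coprime, so 2u + 17v ranges over all of ℤ.
Dividing repeatedly: 17 = 8·2 + 1, 2 = 2·1 + 0.
Working back up the chain: 1 = 17 − 8·2. So 2·(-8) + 17·1 = 1.
Multiplying through by 72: u = (-8)·72 = -576, v = 1·72 = 72 is a solution.
The general solution is u = -576 + 17k, v = 72 − 2k; taking k = 34 gives the smaller pair u = 2, v = 4.
Check: 2·2 + 17·4 = 4 + 68 = 72. ✓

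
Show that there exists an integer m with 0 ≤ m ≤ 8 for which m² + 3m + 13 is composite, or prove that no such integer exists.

The values for m = 0, 1, …, 8 are 13, 17, 23, 31, 41, 53, 67, 83, 101, and each of these is prime.
So no value in the range makes the expression composite.

No, no such integer m in that range exists.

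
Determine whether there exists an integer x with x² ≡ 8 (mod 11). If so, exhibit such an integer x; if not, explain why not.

There is no such integer.

Since (11 − x)² ≡ x² (mod 11), it suffices to square x = 0, 1, …, 5: the residues are 0, 1, 4, 9, 5, 3.
So the quadratic residues mod 11 are {0, 1, 3, 4, 5, 9}, and 8 is not among them.
Therefore x² ≡ 8 (mod 11) has no solution.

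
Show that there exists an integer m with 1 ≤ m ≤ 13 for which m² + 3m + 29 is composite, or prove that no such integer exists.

m = 2

At m = 2: 2² + 3·2 + 29 = 39 = 3·13, which is composite.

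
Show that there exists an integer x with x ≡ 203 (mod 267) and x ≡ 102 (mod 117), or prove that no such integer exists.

No such integer exists.

Both moduli are multiples of 3 = gcd(267, 117), so any solution would satisfy x ≡ 203 and x ≡ 102 modulo 3 simultaneously.
These are incompatible: 203 − 102 = 101 is not divisible by 3.
So no integer satisfies both congruences.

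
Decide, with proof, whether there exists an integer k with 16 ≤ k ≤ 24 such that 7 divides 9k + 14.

k = 21

k = 21 works, since 9·21 + 14 = 203 = 29·7.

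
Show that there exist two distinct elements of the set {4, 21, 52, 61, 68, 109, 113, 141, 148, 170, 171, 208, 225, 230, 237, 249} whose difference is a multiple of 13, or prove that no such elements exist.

4 and 225 are such a pair.

4 mod 13 = 4 and 225 mod 13 = 4, so 225 − 4 = 221 = 17·13.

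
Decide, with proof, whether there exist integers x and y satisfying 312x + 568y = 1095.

gcd(312, 568) = 8, so every integer of the form 312x + 568y is a multiple of 8.
However 1095 leaves remainder 7 on division by 8.
So the equation is unsolvable over ℤ.

No such integers exist.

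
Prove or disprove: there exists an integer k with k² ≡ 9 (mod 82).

k = 79 works: 79² = 6241, and 6241 − 9 = 6232 = 76·82.

k = 79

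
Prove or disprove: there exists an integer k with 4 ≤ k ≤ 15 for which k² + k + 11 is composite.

k = 11

At k = 11: 11² + 11 + 11 = 143 = 11·13, which is composite.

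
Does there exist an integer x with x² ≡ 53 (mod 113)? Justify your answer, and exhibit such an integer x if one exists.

x = 36

Take x = 36. Then 36² = 1296 = 11·113 + 53, so 36² ≡ 53 (mod 113).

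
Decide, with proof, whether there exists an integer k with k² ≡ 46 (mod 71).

No, no such integer exists.

Apply Euler's criterion with the prime 71: 46 is a quadratic residue iff 46^35 ≡ 1 (mod 71), and a non-residue iff it is ≡ −1.
Squaring successively (mod 71): 46^2 = 2116 ≡ 57; 46^4 ≡ 57² = 3249 ≡ 54; 46^8 ≡ 54² = 2916 ≡ 5; 46^16 ≡ 5² = 25 ≡ 25; 46^32 ≡ 25² = 625 ≡ 57.
Since 35 = 32 + 2 + 1, 46^35 ≡ 57 · 57 · 46; multiplying out mod 71: 57·57 = 3249 ≡ 54, then 54·46 = 2484 ≡ 70. Thus 46^35 ≡ 70 ≡ −1 (mod 71).
By Euler's criterion 46 is a quadratic non-residue mod 71: no k satisfies k² ≡ 46 (mod 71).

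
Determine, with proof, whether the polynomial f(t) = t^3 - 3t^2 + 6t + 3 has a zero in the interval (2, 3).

Evaluate at the endpoints: f(2) = 11, f(3) = 21 — same sign (positive).
f'(t) = 3t^2 - 6t + 6 has discriminant (-6)² − 4·3·6 = -36 < 0, so f' has no real roots and is positive for every real t.
Hence f is strictly increasing on ℝ, and in particular on [2, 3]. A strictly monotone function with same-sign endpoint values stays positive on the whole interval, so f has no zero in (2, 3).

No.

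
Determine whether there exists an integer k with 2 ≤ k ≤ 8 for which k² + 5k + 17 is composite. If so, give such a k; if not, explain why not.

At k = 8: 8² + 5·8 + 17 = 121 = 11·11, which is composite.

k = 8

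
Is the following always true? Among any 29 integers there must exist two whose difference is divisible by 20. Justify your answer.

True.

There are exactly 20 possible remainders on division by 20.
With 29 integers and only 20 classes, the pigeonhole principle forces two of them, say a and b, into the same class.
Then a ≡ b (mod 20), i.e. 20 ∣ (a − b).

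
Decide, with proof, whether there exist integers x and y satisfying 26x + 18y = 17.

There are no such integers.

Both 26 and 18 are divisible by gcd(26, 18) = 2, hence so is any combination 26x + 18y.
But 17 = 2·8 + 1, so 2 ∤ 17.
Therefore 26x + 18y = 17 has no solution in integers.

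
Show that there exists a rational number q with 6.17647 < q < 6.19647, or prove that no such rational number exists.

Look for a denominator N such that an integer falls strictly between N·6.17647 and N·6.19647. N = 11 works: 11·6.17647 = 67.94117 < 68 < 68.16117 = 11·6.19647.
Hence 68/11 is a rational number with 6.17647 < 68/11 < 6.19647.

q = 68/11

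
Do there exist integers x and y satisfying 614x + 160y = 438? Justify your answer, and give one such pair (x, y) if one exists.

Since gcd(614, 160) = 2 and 438 = 2·219, Bézout's identity guarantees a solution.
Dividing through by 2 reduces the equation to 307x + 80y = 219.
Run the Euclidean algorithm on 307 and 80: 307 = 3·80 + 67, 80 = 1·67 + 13, 67 = 5·13 + 2, 13 = 6·2 + 1, 2 = 2·1 + 0.
Back-substituting, 1 = 13 − 6·2 = 13 − 6·(67 − 5·13) = −6·67 + 31·13 = −6·67 + 31·(80 − 1·67) = 31·80 − 37·67 = 31·80 − 37·(307 − 3·80) = −37·307 + 142·80; that is, 307·(-37) + 80·142 = 1.
Multiplying through by 219: x = (-37)·219 = -8103, y = 142·219 = 31098 is a solution.
Adding 102·80 to x and subtracting 102·307 from y gives the tidier solution (57, -216).
Check: 614·57 + 160·(-216) = 34998 − 34560 = 438. ✓

x = 57, y = -216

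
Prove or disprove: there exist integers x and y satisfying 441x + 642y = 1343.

There are no such integers.

Any value of 441x + 642y is a multiple of gcd(441, 642) = 3.
But 1343 is not a multiple of 3 (it leaves remainder 2).
Hence no integers x, y satisfy the equation.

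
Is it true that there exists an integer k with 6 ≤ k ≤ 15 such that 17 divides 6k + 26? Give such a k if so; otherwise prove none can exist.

k = 7

At k = 7 we get 6·7 + 26 = 68, and 68 = 17·4.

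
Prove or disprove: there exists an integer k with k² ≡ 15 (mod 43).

k = 31

k = 31 works: 31² = 961, and 961 − 15 = 946 = 22·43.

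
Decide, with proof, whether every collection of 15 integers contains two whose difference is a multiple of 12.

There are exactly 12 possible remainders on division by 12.
Since 15 > 12, two of the 15 integers must share a residue class by the pigeonhole principle; call them a and b.
Then a ≡ b (mod 12), i.e. 12 ∣ (a − b).

Yes, this is always true.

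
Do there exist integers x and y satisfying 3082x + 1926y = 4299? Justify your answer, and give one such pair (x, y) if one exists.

There are no such integers.

Any value of 3082x + 1926y is a multiple of gcd(3082, 1926) = 2.
But 4299 = 2·2149 + 1, so 2 ∤ 4299.
So the equation is unsolvable over ℤ.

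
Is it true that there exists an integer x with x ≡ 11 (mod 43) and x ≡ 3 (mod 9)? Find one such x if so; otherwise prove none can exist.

gcd(43, 9) = 1, so the Chinese Remainder Theorem guarantees exactly one residue class mod 387 satisfying both.
Write x = 11 + 43t and require 11 + 43t ≡ 3 (mod 9), i.e. 43t ≡ 1 (mod 9).
43 ≡ 7 (mod 9), so this reads 7t ≡ 1 (mod 9). Invert 7 mod 9 by the Euclidean algorithm: 9 = 1·7 + 2, 7 = 3·2 + 1, 2 = 2·1 + 0; back-substituting, 1 = 7 − 3·2 = 7 − 3·(9 − 1·7) = −3·9 + 4·7. Hence 7·4 ≡ 1, so 7⁻¹ ≡ 4 (mod 9).
Multiplying by 4: t ≡ 4·1 = 4 (mod 9).
Taking t = 4 gives x = 11 + 43·4 = 183.
Verify: 183 = 4·43 + 11 and 183 = 20·9 + 3. ✓

x = 183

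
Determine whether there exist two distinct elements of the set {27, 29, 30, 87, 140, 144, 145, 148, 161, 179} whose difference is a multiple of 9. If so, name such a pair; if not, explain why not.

27 mod 9 = 0 and 144 mod 9 = 0, so 144 − 27 = 117 = 13·9.

27 and 144 are such a pair.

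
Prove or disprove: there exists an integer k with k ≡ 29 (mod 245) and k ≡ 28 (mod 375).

No, no such integer exists.

Both moduli are multiples of 5 = gcd(245, 375), so any solution would satisfy k ≡ 29 and k ≡ 28 modulo 5 simultaneously.
These are incompatible: 29 − 28 = 1 is not divisible by 5.
So no integer satisfies both congruences.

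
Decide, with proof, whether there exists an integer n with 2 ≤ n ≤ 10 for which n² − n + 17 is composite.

No such integer n in that range exists.

The values for n = 2, 3, …, 10 are 19, 23, 29, 37, 47, 59, 73, 89, 107, and each of these is prime.
So no value in the range makes the expression composite.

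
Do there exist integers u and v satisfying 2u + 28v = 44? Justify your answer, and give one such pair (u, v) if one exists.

Every value of 2u + 28v is a multiple of gcd(2, 28) = 2; since 2 ∣ 44, solutions exist.
Dividing through by 2 reduces the equation to 1u + 14v = 22.
The coefficient of u is 1, so setting v = 0 and u = 22 already solves it.
The general solution is u = 22 + 14k, v = 0 − 1k; taking k = -1 gives the smaller pair u = 8, v = 1.
Check: 2·8 + 28·1 = 16 + 28 = 44. ✓

u = 8, v = 1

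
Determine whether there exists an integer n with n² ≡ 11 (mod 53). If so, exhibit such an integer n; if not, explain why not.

Take n = 45. Then 45² = 2025 = 38·53 + 11, so 45² ≡ 11 (mod 53).

n = 45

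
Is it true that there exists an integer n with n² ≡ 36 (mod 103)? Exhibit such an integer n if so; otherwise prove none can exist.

Take n = 6. Then 6² = 36, and since 0 ≤ 36 < 103 this is already reduced: 6² ≡ 36 (mod 103).

n = 6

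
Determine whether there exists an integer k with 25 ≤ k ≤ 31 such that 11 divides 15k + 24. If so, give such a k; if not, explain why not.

k = 27 works, since 15·27 + 24 = 429 = 39·11.

k = 27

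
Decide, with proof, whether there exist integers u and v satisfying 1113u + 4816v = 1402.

No, no such integers exist.

Both 1113 and 4816 are divisible by gcd(1113, 4816) = 7, hence so is any combination 1113u + 4816v.
But 1402 = 7·200 + 2, so 7 ∤ 1402.
Hence no integers u, v satisfy the equation.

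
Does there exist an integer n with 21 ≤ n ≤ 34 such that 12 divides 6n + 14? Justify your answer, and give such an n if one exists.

At n = 21, 6·21 + 14 = 140 ≡ 8 (mod 12), and each step in n adds 6, giving residues 8, 2, 8, 2, 8, 2, 8, 2, 8, 2, 8, 2, 8, 2 for n = 21, 22, …, 34.
Since 0 is absent from this list, 12 ∤ 6n + 14 for every n with 21 ≤ n ≤ 34.

No, no such integer n in that range exists.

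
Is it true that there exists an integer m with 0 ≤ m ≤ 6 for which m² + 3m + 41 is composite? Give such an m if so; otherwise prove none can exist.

m = 1

At m = 1: 1² + 3·1 + 41 = 45 = 3·15, which is composite.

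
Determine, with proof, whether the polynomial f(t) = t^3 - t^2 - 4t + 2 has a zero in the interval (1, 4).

Such a root exists.

f(1) = -2 and f(4) = 34, which have opposite signs.
Since f is a polynomial it is continuous on [1, 4].
By the Intermediate Value Theorem, f takes the value 0 somewhere in the open interval.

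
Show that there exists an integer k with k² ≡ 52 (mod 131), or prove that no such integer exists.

k = 24

k = 24 works: 24² = 576, and 576 − 52 = 524 = 4·131.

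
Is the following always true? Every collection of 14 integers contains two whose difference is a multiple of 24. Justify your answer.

Try 14 consecutive integers, 45, 46, …, 58. Their remainders mod 24 are 21, 22, 23, 0, 1, 2, 3, 4, 5, 6, 7, 8, 9, 10 — pairwise different, as any 14 ≤ 24 consecutive integers have distinct residues.
No two share a residue, so no pair has difference divisible by 24; the claim fails for this set.

No, the set {45, 46, 47, 48, 49, 50, 51, 52, 53, 54, 55, 56, 57, 58} is a counterexample.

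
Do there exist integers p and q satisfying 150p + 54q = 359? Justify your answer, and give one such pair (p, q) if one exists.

No, no such integers exist.

Any value of 150p + 54q is a multiple of gcd(150, 54) = 6.
But 359 = 6·59 + 5, so 6 ∤ 359.
Therefore 150p + 54q = 359 has no solution in integers.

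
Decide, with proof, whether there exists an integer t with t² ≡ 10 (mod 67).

t = 55

t = 55 works: 55² = 3025, and 3025 − 10 = 3015 = 45·67.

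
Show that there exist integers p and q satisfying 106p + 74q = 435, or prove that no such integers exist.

gcd(106, 74) = 2, so every integer of the form 106p + 74q is a multiple of 2.
However 435 leaves remainder 1 on division by 2.
So the equation is unsolvable over ℤ.

There are no such integers.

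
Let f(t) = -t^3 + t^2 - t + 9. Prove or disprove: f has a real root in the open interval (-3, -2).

No.

Evaluate at the endpoints: f(-3) = 48, f(-2) = 23 — same sign (positive).
f'(t) = -3t^2 + 2t - 1 has discriminant 2² − 4·(-3)·(-1) = -8 < 0, so f' has no real roots and is negative for every real t.
Hence f is strictly decreasing on ℝ, and in particular on [-3, -2]. A strictly monotone function with same-sign endpoint values stays positive on the whole interval, so f has no zero in (-3, -2).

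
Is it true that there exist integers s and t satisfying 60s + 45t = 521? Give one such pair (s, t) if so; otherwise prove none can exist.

There are no such integers.

Any value of 60s + 45t is a multiple of gcd(60, 45) = 15.
But 521 is not a multiple of 15 (it leaves remainder 11).
Therefore 60s + 45t = 521 has no solution in integers.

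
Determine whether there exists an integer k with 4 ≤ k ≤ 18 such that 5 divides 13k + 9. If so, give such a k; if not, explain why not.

Try k = 7: 13·7 + 9 = 100 = 20·5, which is divisible by 5.

k = 7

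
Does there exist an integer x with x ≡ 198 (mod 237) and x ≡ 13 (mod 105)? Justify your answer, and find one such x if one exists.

There is no such integer.

gcd(237, 105) = 3. If x ≡ 198 (mod 237) and x ≡ 13 (mod 105), then x ≡ 198 (mod 3) and x ≡ 13 (mod 3).
But 198 mod 3 = 0 while 13 mod 3 = 1, a contradiction.
Hence the system has no solution.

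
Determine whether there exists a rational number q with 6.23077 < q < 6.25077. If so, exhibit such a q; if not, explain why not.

Scale by 4: the interval becomes (24.92308, 25.00308), which contains the integer 25.
Hence 25/4 is a rational number with 6.23077 < 25/4 < 6.25077.

q = 25/4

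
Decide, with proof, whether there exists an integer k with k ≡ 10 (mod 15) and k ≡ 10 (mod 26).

Since 15 and 26 share no common factor, CRT says the pair of congruences has a solution (unique mod 390).
Any solution of the first congruence is k = 10 + 15t; substituting into the second, 15t ≡ 10 − 10 ≡ 0 (mod 26).
t = 0 satisfies this.
Taking t = 0 gives k = 10 + 15·0 = 10.
Check: 10 mod 15 = 10, 10 mod 26 = 10. ✓

k = 10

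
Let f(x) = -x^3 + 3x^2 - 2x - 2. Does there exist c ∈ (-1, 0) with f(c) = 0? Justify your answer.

f(-1) = 4 and f(0) = -2, which have opposite signs.
f is continuous everywhere (it is a polynomial), in particular on [-1, 0].
So by the Intermediate Value Theorem there is a c strictly between -1 and 0 with f(c) = 0.

Yes, f has a root in the interval.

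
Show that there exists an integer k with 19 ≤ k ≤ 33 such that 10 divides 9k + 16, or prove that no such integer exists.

For k = 19, 20, …, 25 the values 187, 196, 205, 214, 223, 232, 241 are not multiples of 10. k = 26 works, since 9·26 + 16 = 250 = 25·10.

k = 26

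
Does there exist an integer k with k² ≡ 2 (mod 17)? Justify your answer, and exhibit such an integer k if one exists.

k = 6

k = 6 works: 6² = 36, and 36 − 2 = 34 = 2·17.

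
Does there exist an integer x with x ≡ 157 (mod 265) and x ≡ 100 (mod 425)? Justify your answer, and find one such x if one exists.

There is no such integer.

gcd(265, 425) = 5. If x ≡ 157 (mod 265) and x ≡ 100 (mod 425), then x ≡ 157 (mod 5) and x ≡ 100 (mod 5).
But 157 mod 5 = 2 while 100 mod 5 = 0, a contradiction.
Hence the system has no solution.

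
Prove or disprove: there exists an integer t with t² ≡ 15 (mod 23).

Apply Euler's criterion with the prime 23: 15 is a quadratic residue iff 15^11 ≡ 1 (mod 23), and a non-residue iff it is ≡ −1.
Squaring successively (mod 23): 15^2 = 225 ≡ 18; 15^4 ≡ 18² = 324 ≡ 2; 15^8 ≡ 2² = 4 ≡ 4.
Since 11 = 8 + 2 + 1, 15^11 ≡ 4 · 18 · 15; multiplying out mod 23: 4·18 = 72 ≡ 3, then 3·15 = 45 ≡ 22. Thus 15^11 ≡ 22 ≡ −1 (mod 23).
The value −1 means 15 is a non-residue modulo 23, so t² ≡ 15 (mod 23) is impossible.

No such integer exists.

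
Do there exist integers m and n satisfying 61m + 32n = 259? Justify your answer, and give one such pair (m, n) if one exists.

61 and 32 are coprime, so 61m + 32n ranges over all of ℤ.
Dividing repeatedly: 61 = 1·32 + 29, 32 = 1·29 + 3, 29 = 9·3 + 2, 3 = 1·2 + 1, 2 = 2·1 + 0.
Back-substituting, 1 = 3 − 1·2 = 3 − (29 − 9·3) = −29 + 10·3 = −29 + 10·(32 − 1·29) = 10·32 − 11·29 = 10·32 − 11·(61 − 1·32) = −11·61 + 21·32; that is, 61·(-11) + 32·21 = 1.
Scaling by 259 gives the particular solution (m, n) = (-2849, 5439).
The general solution is m = -2849 + 32k, n = 5439 − 61k; taking k = 90 gives the smaller pair m = 31, n = -51.
Check: 61·31 + 32·(-51) = 1891 − 1632 = 259. ✓

m = 31, n = -51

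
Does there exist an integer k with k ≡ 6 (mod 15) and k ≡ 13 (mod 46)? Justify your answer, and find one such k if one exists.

k = 381

gcd(15, 46) = 1, so the Chinese Remainder Theorem guarantees exactly one residue class mod 690 satisfying both.
Any solution of the first congruence is k = 6 + 15t; substituting into the second, 15t ≡ 13 − 6 ≡ 7 (mod 46).
Since 15·43 = 645 = 14·46 + 1, the inverse of 15 mod 46 is 43.
Multiplying by 43: t ≡ 43·7 = 301 ≡ 25 (mod 46).
Taking t = 25 gives k = 6 + 15·25 = 381.
Check: 381 mod 15 = 6, 381 mod 46 = 13. ✓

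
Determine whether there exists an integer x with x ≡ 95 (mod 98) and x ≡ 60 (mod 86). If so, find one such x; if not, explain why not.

Reduce both congruences modulo 2, which divides 98 and 86: they say x ≡ 95 (mod 2) and x ≡ 60 (mod 2).
These are incompatible: 95 − 60 = 35 is not divisible by 2.
So no integer satisfies both congruences.

No, no such integer exists.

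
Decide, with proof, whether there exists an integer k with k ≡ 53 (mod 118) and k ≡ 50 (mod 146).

No such integer exists.

gcd(118, 146) = 2. If k ≡ 53 (mod 118) and k ≡ 50 (mod 146), then k ≡ 53 (mod 2) and k ≡ 50 (mod 2).
However 53 ≡ 1 and 50 ≡ 0 (mod 2), and 1 ≠ 0.
So no integer satisfies both congruences.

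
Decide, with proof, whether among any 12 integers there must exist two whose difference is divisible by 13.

No; for instance {13, 14, 15, 16, 17, 18, 19, 20, 21, 22, 23, 24} is a counterexample.

Consider the 12 integers 13, 14, …, 24. They lie in distinct residue classes modulo 13, since 12 ≤ 13.
Any two of them differ by at most 11 < 13 and by at least 1, so no difference is a multiple of 13.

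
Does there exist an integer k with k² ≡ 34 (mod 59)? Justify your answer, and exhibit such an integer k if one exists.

There is no such integer.

Apply Euler's criterion with the prime 59: 34 is a quadratic residue iff 34^29 ≡ 1 (mod 59), and a non-residue iff it is ≡ −1.
Squaring successively (mod 59): 34^2 = 1156 ≡ 35; 34^4 ≡ 35² = 1225 ≡ 45; 34^8 ≡ 45² = 2025 ≡ 19; 34^16 ≡ 19² = 361 ≡ 7.
Since 29 = 16 + 8 + 4 + 1, 34^29 ≡ 7 · 19 · 45 · 34; multiplying out mod 59: 7·19 = 133 ≡ 15, then 15·45 = 675 ≡ 26, then 26·34 = 884 ≡ 58. Thus 34^29 ≡ 58 ≡ −1 (mod 59).
By Euler's criterion 34 is a quadratic non-residue mod 59: no k satisfies k² ≡ 34 (mod 59).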